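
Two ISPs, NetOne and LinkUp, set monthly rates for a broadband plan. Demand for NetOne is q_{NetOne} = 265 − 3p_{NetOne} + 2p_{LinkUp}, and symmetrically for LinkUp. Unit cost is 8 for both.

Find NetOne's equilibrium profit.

NetOne's profit: π = (p_{NetOne} − 8)(265 − 3p_{NetOne} + 2p_{LinkUp}).
∂π/∂p_{NetOne} = 289 − 6p_{NetOne} + 2p_{LinkUp} = 0 ⇒ p_{NetOne} = 289/6 + (1/3)p_{LinkUp}.
The game is symmetric, so in equilibrium p_{LinkUp} = p_{NetOne}: the reaction function gives (2/3)p_{NetOne} = 289/6, hence p_{NetOne} = 72.25.
q_{NetOne} = 265 − 3·72.25 + 2·72.25 = 192.75.
Profit = (72.25 − 8)·192.75 = 12384.1875.

12384.1875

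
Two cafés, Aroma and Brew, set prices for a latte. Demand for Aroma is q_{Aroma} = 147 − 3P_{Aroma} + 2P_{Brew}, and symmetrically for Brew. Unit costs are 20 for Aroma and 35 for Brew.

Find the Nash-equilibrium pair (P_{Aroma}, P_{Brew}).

Aroma's profit: π = (P_{Aroma} − 20)(147 − 3P_{Aroma} + 2P_{Brew}).
∂π/∂P_{Aroma} = 207 − 6P_{Aroma} + 2P_{Brew} = 0 ⇒ P_{Aroma} = 34.5 + (1/3)P_{Brew}.
Similarly P_{Brew} = 42 + (1/3)P_{Aroma}.
Solving the two reaction functions simultaneously: (1 − (1/3)(1/3))P_{Aroma} = 34.5 + (1/3)·42, so (8/9)P_{Aroma} = 48.5 and P_{Aroma} = 54.5625.
Then P_{Brew} = 42 + (1/3)·54.5625 = 60.1875.

54.5625, 60.1875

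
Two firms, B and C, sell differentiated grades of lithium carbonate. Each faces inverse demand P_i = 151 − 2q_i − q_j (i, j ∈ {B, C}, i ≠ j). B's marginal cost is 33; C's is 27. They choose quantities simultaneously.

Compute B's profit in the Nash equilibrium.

Firm B's profit: π = q_B(151 − 2q_B − q_C) − 33q_B.
∂π/∂q_B = 118 − 4q_B − q_C = 0 ⇒ q_B = 29.5 − 0.25q_C.
Similarly q_C = 31 − 0.25q_B.
Substituting the second reaction function into the first: q_B = 29.5 − 0.25(31 − 0.25q_B), which gives 0.9375q_B = 21.75 ⇒ q_B = 23.2.
Then q_C = 31 − 0.25·23.2 = 25.2.
P_B = 151 − 2·23.2 − 25.2 = 79.4.
Profit = (79.4 − 33)·23.2 = 1076.48.

1076.48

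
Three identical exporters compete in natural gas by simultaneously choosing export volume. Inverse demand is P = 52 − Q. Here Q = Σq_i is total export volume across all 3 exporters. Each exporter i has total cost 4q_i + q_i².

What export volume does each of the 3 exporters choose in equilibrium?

A representative exporter's profit is π_i = q_i(52 − Q) − 4q_i − q_i², with Q = q_i + Σ_{j≠i} q_j.
First-order condition: 48 − 4q_i − Σ_{j≠i} q_j = 0.
In a symmetric equilibrium every exporter chooses the same q, so Σ_{j≠i} q_j = 2q. The condition becomes 48 − 6q = 0, giving q = 48/6 = 8.

8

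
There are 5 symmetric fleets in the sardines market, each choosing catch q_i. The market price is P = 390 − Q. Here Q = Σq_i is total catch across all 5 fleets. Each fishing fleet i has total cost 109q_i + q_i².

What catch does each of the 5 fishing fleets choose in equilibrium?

A representative fishing fleet's profit is π_i = q_i(390 − Q) − 109q_i − q_i², with Q = q_i + Σ_{j≠i} q_j.
First-order condition: 281 − 4q_i − Σ_{j≠i} q_j = 0.
Imposing symmetry (q_j = q for all j) turns Σ_{j≠i} q_j into 4q, so 281 = 8q and q = 35.125.

35.125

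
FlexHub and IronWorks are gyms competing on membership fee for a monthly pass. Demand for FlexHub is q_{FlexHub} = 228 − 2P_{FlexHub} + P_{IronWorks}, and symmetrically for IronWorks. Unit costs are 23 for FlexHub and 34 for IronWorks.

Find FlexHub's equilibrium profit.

9744.08

FlexHub's profit: π = (P_{FlexHub} − 23)(228 − 2P_{FlexHub} + P_{IronWorks}).
∂π/∂P_{FlexHub} = 274 − 4P_{FlexHub} + P_{IronWorks} = 0 ⇒ P_{FlexHub} = 68.5 + 0.25P_{IronWorks}.
Similarly P_{IronWorks} = 74 + 0.25P_{FlexHub}.
Substituting the second reaction function into the first: P_{FlexHub} = 68.5 + 0.25(74 + 0.25P_{FlexHub}), which gives 0.9375P_{FlexHub} = 87 ⇒ P_{FlexHub} = 92.8.
Then P_{IronWorks} = 74 + 0.25·92.8 = 97.2.
q_{FlexHub} = 228 − 2·92.8 + 97.2 = 139.6.
Profit = (92.8 − 23)·139.6 = 9744.08.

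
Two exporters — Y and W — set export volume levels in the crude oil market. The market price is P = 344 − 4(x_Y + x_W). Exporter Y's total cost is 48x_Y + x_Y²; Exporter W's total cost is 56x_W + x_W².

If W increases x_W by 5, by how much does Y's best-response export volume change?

Exporter Y's profit: π = x_Y(344 − 4(x_Y + x_W)) − 48x_Y − x_Y².
∂π/∂x_Y = 296 − 10x_Y − 4x_W = 0, so x_Y = 29.6 − 0.4x_W.
The reaction-function slope is −0.4, so a 5-unit rise in x_W moves x_Y by −0.4 × 5 = −2. Y's best response falls — the actions are strategic substitutes.

-2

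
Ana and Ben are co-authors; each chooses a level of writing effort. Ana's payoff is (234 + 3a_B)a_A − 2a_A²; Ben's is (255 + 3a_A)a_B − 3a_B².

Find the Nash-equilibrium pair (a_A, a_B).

144.6, 114.8

Expanding Ana's payoff: 234a_A + 3a_Ba_A − 2a_A².
∂π/∂a_A = 234 + 3a_B − 4a_A = 0, so a_A = 58.5 + 0.75a_B.
Likewise for Ben: a_B = 42.5 + 0.5a_A.
Substituting the second reaction function into the first: a_A = 58.5 + 0.75(42.5 + 0.5a_A), which gives 0.625a_A = 90.375 ⇒ a_A = 144.6.
Then a_B = 42.5 + 0.5·144.6 = 114.8.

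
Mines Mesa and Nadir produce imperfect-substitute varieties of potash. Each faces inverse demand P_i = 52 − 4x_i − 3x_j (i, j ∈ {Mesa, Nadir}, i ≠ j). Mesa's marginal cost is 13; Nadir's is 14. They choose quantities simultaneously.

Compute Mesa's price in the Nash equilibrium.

Mine Mesa's profit: π = x_{Mesa}(52 − 4x_{Mesa} − 3x_{Nadir}) − 13x_{Mesa}.
∂π/∂x_{Mesa} = 39 − 8x_{Mesa} − 3x_{Nadir} = 0 ⇒ x_{Mesa} = 4.875 − 0.375x_{Nadir}.
Similarly x_{Nadir} = 4.75 − 0.375x_{Mesa}.
Plugging x_{Nadir} into Mesa's best response: x_{Mesa} = 4.875 − 0.375(4.75 − 0.375x_{Mesa}) ⇒ (55/64)x_{Mesa} = 99/32, so x_{Mesa} = 3.6.
Then x_{Nadir} = 4.75 − 0.375·3.6 = 3.4.
P_{Mesa} = 52 − 4·3.6 − 3·3.4 = 27.4.

27.4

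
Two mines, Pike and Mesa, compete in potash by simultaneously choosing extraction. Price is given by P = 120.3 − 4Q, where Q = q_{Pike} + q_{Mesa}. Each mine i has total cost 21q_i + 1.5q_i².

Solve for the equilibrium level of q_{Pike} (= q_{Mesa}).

6.62

Mine Pike's profit: π = q_{Pike}(120.3 − 4(q_{Pike} + q_{Mesa})) − 21q_{Pike} − 1.5q_{Pike}².
∂π/∂q_{Pike} = 99.3 − 11q_{Pike} − 4q_{Mesa} = 0, so q_{Pike} = 993/110 − (4/11)q_{Mesa}.
By symmetry q_{Mesa} = q_{Pike}; substituting into the reaction function, (15/11)q_{Pike} = 993/110 and q_{Pike} = 6.62.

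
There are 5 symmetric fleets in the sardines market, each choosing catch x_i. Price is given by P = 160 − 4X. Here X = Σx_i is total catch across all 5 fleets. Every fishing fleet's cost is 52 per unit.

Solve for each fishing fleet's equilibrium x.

4.5

A representative fishing fleet's profit is π_i = x_i(160 − 4X) − 52x_i, with X = x_i + Σ_{j≠i} x_j.
First-order condition: 108 − 8x_i − 4Σ_{j≠i} x_j = 0.
With identical fishing fleets, set every x_j = x: then 108 − 8x − 16x = 0, i.e. x = 108/24 = 4.5.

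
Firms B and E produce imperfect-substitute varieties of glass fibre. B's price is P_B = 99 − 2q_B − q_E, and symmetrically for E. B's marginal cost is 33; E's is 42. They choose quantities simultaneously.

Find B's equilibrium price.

60.6

Firm B's profit: π = q_B(99 − 2q_B − q_E) − 33q_B.
∂π/∂q_B = 66 − 4q_B − q_E = 0 ⇒ q_B = 16.5 − 0.25q_E.
Similarly q_E = 14.25 − 0.25q_B.
Plugging q_E into B's best response: q_B = 16.5 − 0.25(14.25 − 0.25q_B) ⇒ 0.9375q_B = 12.9375, so q_B = 13.8.
Then q_E = 14.25 − 0.25·13.8 = 10.8.
P_B = 99 − 2·13.8 − 10.8 = 60.6.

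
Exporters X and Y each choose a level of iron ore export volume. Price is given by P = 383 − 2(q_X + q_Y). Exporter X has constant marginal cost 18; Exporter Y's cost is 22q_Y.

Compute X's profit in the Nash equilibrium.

Exporter X's profit: π = q_X(383 − 2(q_X + q_Y)) − 18q_X.
∂π/∂q_X = 365 − 4q_X − 2q_Y = 0, so q_X = 91.25 − 0.5q_Y.
By the same steps for Y: q_Y = 90.25 − 0.5q_X.
Solving the two reaction functions simultaneously: (1 − (−0.5)(−0.5))q_X = 91.25 − 0.5·90.25, so 0.75q_X = 46.125 and q_X = 61.5.
Then q_Y = 90.25 − 0.5·61.5 = 59.5.
Price P = 383 − 2·121 = 141.
X's profit: (141 − 18)·61.5 = 7564.5.

7564.5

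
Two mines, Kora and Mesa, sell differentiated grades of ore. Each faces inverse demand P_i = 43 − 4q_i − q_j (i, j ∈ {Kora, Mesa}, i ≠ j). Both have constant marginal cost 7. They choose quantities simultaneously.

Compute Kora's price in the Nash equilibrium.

Mine Kora's profit: π = q_{Kora}(43 − 4q_{Kora} − q_{Mesa}) − 7q_{Kora}.
∂π/∂q_{Kora} = 36 − 8q_{Kora} − q_{Mesa} = 0 ⇒ q_{Kora} = 4.5 − 0.125q_{Mesa}.
The game is symmetric, so in equilibrium q_{Mesa} = q_{Kora}: the reaction function gives 1.125q_{Kora} = 4.5, hence q_{Kora} = 4.
P_{Kora} = 43 − 4·4 − 4 = 23.

23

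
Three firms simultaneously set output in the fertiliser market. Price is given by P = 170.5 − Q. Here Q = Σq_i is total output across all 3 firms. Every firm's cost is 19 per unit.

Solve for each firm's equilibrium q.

A representative firm's profit is π_i = q_i(170.5 − Q) − 19q_i, with Q = q_i + Σ_{j≠i} q_j.
First-order condition: 151.5 − 2q_i − Σ_{j≠i} q_j = 0.
In a symmetric equilibrium every firm chooses the same q, so Σ_{j≠i} q_j = 2q. The condition becomes 151.5 − 4q = 0, giving q = 151.5/4 = 37.875.

37.875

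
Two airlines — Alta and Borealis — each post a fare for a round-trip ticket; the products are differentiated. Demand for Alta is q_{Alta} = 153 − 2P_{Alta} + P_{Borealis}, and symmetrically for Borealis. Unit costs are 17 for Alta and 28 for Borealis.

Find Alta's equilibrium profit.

Alta's profit: π = (P_{Alta} − 17)(153 − 2P_{Alta} + P_{Borealis}).
∂π/∂P_{Alta} = 187 − 4P_{Alta} + P_{Borealis} = 0 ⇒ P_{Alta} = 46.75 + 0.25P_{Borealis}.
Similarly P_{Borealis} = 52.25 + 0.25P_{Alta}.
Substituting the second reaction function into the first: P_{Alta} = 46.75 + 0.25(52.25 + 0.25P_{Alta}), which gives 0.9375P_{Alta} = 59.8125 ⇒ P_{Alta} = 63.8.
Then P_{Borealis} = 52.25 + 0.25·63.8 = 68.2.
q_{Alta} = 153 − 2·63.8 + 68.2 = 93.6.
Profit = (63.8 − 17)·93.6 = 4380.48.

4380.48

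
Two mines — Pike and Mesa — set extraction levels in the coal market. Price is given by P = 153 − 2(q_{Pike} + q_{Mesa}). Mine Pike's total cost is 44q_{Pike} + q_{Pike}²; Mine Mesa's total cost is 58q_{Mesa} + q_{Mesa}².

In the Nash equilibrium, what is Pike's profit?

630.75

Mine Pike's profit: π = q_{Pike}(153 − 2(q_{Pike} + q_{Mesa})) − 44q_{Pike} − q_{Pike}².
∂π/∂q_{Pike} = 109 − 6q_{Pike} − 2q_{Mesa} = 0, so q_{Pike} = 109/6 − (1/3)q_{Mesa}.
By the same steps for Mesa: q_{Mesa} = 95/6 − (1/3)q_{Pike}.
Solving the two reaction functions simultaneously: (1 − (−1/3)(−1/3))q_{Pike} = 109/6 − (1/3)·(95/6), so (8/9)q_{Pike} = 116/9 and q_{Pike} = 14.5.
Then q_{Mesa} = 95/6 − (1/3)·14.5 = 11.
Price P = 153 − 2·25.5 = 102.
Pike's profit: (102 − 44)·14.5 − (14.5)² = 630.75.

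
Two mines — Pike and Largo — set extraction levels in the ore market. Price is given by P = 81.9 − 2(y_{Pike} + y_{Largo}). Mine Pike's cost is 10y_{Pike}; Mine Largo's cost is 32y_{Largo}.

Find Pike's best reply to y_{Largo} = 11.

Mine Pike's profit: π = y_{Pike}(81.9 − 2(y_{Pike} + y_{Largo})) − 10y_{Pike}.
∂π/∂y_{Pike} = 71.9 − 4y_{Pike} − 2y_{Largo} = 0, so y_{Pike} = 17.975 − 0.5y_{Largo}.
At y_{Largo} = 11: y_{Pike} = 17.975 − 0.5·11 = 12.475.

12.475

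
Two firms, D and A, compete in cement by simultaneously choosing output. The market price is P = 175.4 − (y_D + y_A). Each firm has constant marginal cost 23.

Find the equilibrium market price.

73.8

Firm D's profit: π = y_D(175.4 − (y_D + y_A)) − 23y_D.
∂π/∂y_D = 152.4 − 2y_D − y_A = 0, so y_D = 76.2 − 0.5y_A.
By symmetry y_A = y_D; substituting into the reaction function, 1.5y_D = 76.2 and y_D = 50.8.
Equilibrium price: P = 175.4 − 101.6 = 73.8.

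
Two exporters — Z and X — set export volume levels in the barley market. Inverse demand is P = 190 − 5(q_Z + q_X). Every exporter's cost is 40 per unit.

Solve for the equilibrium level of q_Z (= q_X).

10

Exporter Z's profit: π = q_Z(190 − 5(q_Z + q_X)) − 40q_Z.
∂π/∂q_Z = 150 − 10q_Z − 5q_X = 0, so q_Z = 15 − 0.5q_X.
The game is symmetric, so in equilibrium q_X = q_Z: the reaction function gives 1.5q_Z = 15, hence q_Z = 10.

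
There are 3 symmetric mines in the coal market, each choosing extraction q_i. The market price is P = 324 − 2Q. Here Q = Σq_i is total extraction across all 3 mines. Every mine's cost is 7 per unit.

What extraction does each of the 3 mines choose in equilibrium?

A representative mine's profit is π_i = q_i(324 − 2Q) − 7q_i, with Q = q_i + Σ_{j≠i} q_j.
First-order condition: 317 − 4q_i − 2Σ_{j≠i} q_j = 0.
With identical mines, set every q_j = q: then 317 − 4q − 4q = 0, i.e. q = 317/8 = 39.625.

39.625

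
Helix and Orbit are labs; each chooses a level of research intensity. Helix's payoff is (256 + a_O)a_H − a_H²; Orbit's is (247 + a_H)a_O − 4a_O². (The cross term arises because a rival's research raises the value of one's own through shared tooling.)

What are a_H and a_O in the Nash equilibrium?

153, 50

Expanding Helix's payoff: 256a_H + a_Oa_H − a_H².
∂π/∂a_H = 256 + a_O − 2a_H = 0, so a_H = 128 + 0.5a_O.
Likewise for Orbit: a_O = 30.875 + 0.125a_H.
Substituting the second reaction function into the first: a_H = 128 + 0.5(30.875 + 0.125a_H), which gives 0.9375a_H = 143.4375 ⇒ a_H = 153.
Then a_O = 30.875 + 0.125·153 = 50.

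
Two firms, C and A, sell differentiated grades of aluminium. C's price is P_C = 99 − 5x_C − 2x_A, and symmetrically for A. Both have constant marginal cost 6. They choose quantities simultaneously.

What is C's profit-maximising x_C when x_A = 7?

Firm C's profit: π = x_C(99 − 5x_C − 2x_A) − 6x_C.
∂π/∂x_C = 93 − 10x_C − 2x_A = 0 ⇒ x_C = 9.3 − 0.2x_A.
At x_A = 7: x_C = 9.3 − 0.2·7 = 7.9.

7.9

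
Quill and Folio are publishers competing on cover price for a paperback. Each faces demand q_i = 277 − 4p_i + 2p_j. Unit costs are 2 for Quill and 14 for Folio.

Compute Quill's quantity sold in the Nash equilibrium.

188.4

Quill's profit: π = (p_{Quill} − 2)(277 − 4p_{Quill} + 2p_{Folio}).
∂π/∂p_{Quill} = 285 − 8p_{Quill} + 2p_{Folio} = 0 ⇒ p_{Quill} = 35.625 + 0.25p_{Folio}.
Similarly p_{Folio} = 41.625 + 0.25p_{Quill}.
Solving the two reaction functions simultaneously: (1 − (0.25)(0.25))p_{Quill} = 35.625 + 0.25·41.625, so 0.9375p_{Quill} = 1473/32 and p_{Quill} = 49.1.
Then p_{Folio} = 41.625 + 0.25·49.1 = 53.9.
q_{Quill} = 277 − 4·49.1 + 2·53.9 = 188.4.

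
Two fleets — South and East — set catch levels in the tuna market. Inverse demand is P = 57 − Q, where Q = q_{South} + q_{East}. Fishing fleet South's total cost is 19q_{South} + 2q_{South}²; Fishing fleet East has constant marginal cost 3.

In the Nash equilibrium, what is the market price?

Fishing fleet South's profit: π = q_{South}(57 − (q_{South} + q_{East})) − 19q_{South} − 2q_{South}².
∂π/∂q_{South} = 38 − 6q_{South} − q_{East} = 0, so q_{South} = 19/3 − (1/6)q_{East}.
For East: ∂π/∂q_{East} = 54 − 2q_{East} − q_{South} = 0 ⇒ q_{East} = 27 − 0.5q_{South}.
Solving the two reaction functions simultaneously: (1 − (−1/6)(−0.5))q_{South} = 19/3 − (1/6)·27, so (11/12)q_{South} = 11/6 and q_{South} = 2.
Then q_{East} = 27 − 0.5·2 = 26.
Equilibrium price: P = 57 − 28 = 29.

29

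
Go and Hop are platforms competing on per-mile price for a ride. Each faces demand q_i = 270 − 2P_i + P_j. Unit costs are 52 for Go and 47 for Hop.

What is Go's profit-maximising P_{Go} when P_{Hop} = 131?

126.25

Go's profit: π = (P_{Go} − 52)(270 − 2P_{Go} + P_{Hop}).
∂π/∂P_{Go} = 374 − 4P_{Go} + P_{Hop} = 0 ⇒ P_{Go} = 93.5 + 0.25P_{Hop}.
At P_{Hop} = 131: P_{Go} = 93.5 + 0.25·131 = 126.25.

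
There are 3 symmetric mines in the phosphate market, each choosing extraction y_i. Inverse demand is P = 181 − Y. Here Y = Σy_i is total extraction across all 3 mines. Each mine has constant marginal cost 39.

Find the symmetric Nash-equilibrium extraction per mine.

A representative mine's profit is π_i = y_i(181 − Y) − 39y_i, with Y = y_i + Σ_{j≠i} y_j.
First-order condition: 142 − 2y_i − Σ_{j≠i} y_j = 0.
With identical mines, set every y_j = y: then 142 − 2y − 2y = 0, i.e. y = 142/4 = 35.5.

35.5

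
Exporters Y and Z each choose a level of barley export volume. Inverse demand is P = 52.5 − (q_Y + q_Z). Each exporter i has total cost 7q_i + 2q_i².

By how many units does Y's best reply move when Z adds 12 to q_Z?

Exporter Y's profit: π = q_Y(52.5 − (q_Y + q_Z)) − 7q_Y − 2q_Y².
∂π/∂q_Y = 45.5 − 6q_Y − q_Z = 0, so q_Y = 91/12 − (1/6)q_Z.
The reaction-function slope is −1/6, so a 12-unit rise in q_Z moves q_Y by −1/6 × 12 = −2. Y's best response falls — the actions are strategic substitutes.

-2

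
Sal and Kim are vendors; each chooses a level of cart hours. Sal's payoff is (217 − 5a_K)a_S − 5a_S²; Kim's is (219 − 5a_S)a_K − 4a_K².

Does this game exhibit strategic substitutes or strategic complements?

strategic substitutes

Expanding Sal's payoff: 217a_S − 5a_Ka_S − 5a_S².
∂π/∂a_S = 217 − 5a_K − 10a_S = 0, so a_S = 21.7 − 0.5a_K.
The best-response slope da_S/da_K = −0.5 < 0: the reaction function is downward-sloping, so the choices are strategic substitutes.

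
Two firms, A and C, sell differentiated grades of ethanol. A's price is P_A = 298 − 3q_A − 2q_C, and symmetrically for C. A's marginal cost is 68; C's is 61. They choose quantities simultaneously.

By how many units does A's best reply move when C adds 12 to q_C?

Firm A's profit: π = q_A(298 − 3q_A − 2q_C) − 68q_A.
∂π/∂q_A = 230 − 6q_A − 2q_C = 0 ⇒ q_A = 115/3 − (1/3)q_C.
The reaction-function slope is −1/3, so a 12-unit rise in q_C moves q_A by −1/3 × 12 = −4. A's best response falls — the actions are strategic substitutes.

-4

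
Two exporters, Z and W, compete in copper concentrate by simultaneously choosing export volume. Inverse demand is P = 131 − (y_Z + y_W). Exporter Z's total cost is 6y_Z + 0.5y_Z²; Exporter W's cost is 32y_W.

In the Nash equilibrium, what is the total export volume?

Exporter Z's profit: π = y_Z(131 − (y_Z + y_W)) − 6y_Z − 0.5y_Z².
∂π/∂y_Z = 125 − 3y_Z − y_W = 0, so y_Z = 125/3 − (1/3)y_W.
For W: ∂π/∂y_W = 99 − 2y_W − y_Z = 0 ⇒ y_W = 49.5 − 0.5y_Z.
Solving the two reaction functions simultaneously: (1 − (−1/3)(−0.5))y_Z = 125/3 − (1/3)·49.5, so (5/6)y_Z = 151/6 and y_Z = 30.2.
Then y_W = 49.5 − 0.5·30.2 = 34.4.
Total export volume: 30.2 + 34.4 = 64.6.

64.6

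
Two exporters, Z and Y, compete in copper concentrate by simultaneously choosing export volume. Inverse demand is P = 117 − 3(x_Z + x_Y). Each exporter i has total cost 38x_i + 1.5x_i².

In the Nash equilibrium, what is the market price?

Exporter Z's profit: π = x_Z(117 − 3(x_Z + x_Y)) − 38x_Z − 1.5x_Z².
∂π/∂x_Z = 79 − 9x_Z − 3x_Y = 0, so x_Z = 79/9 − (1/3)x_Y.
The game is symmetric, so in equilibrium x_Y = x_Z: the reaction function gives (4/3)x_Z = 79/9, hence x_Z = 79/12.
Equilibrium price: P = 117 − 3·(79/6) = 77.5.

77.5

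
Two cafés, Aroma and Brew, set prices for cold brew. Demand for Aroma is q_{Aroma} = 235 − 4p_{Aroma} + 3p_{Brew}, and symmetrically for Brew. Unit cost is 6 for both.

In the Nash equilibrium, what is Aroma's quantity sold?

Aroma's profit: π = (p_{Aroma} − 6)(235 − 4p_{Aroma} + 3p_{Brew}).
∂π/∂p_{Aroma} = 259 − 8p_{Aroma} + 3p_{Brew} = 0 ⇒ p_{Aroma} = 32.375 + 0.375p_{Brew}.
By symmetry p_{Brew} = p_{Aroma}; substituting into the reaction function, 0.625p_{Aroma} = 32.375 and p_{Aroma} = 51.8.
q_{Aroma} = 235 − 4·51.8 + 3·51.8 = 183.2.

183.2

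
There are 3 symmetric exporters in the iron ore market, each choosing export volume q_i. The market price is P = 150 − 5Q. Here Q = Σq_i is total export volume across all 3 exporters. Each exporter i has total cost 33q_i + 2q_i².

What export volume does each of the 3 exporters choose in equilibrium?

4.875

A representative exporter's profit is π_i = q_i(150 − 5Q) − 33q_i − 2q_i², with Q = q_i + Σ_{j≠i} q_j.
First-order condition: 117 − 14q_i − 5Σ_{j≠i} q_j = 0.
In a symmetric equilibrium every exporter chooses the same q, so Σ_{j≠i} q_j = 2q. The condition becomes 117 − 24q = 0, giving q = 117/24 = 4.875.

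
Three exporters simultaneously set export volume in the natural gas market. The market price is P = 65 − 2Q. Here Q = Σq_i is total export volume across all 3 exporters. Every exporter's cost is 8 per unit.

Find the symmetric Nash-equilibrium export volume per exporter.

A representative exporter's profit is π_i = q_i(65 − 2Q) − 8q_i, with Q = q_i + Σ_{j≠i} q_j.
First-order condition: 57 − 4q_i − 2Σ_{j≠i} q_j = 0.
With identical exporters, set every q_j = q: then 57 − 4q − 4q = 0, i.e. q = 57/8 = 7.125.

7.125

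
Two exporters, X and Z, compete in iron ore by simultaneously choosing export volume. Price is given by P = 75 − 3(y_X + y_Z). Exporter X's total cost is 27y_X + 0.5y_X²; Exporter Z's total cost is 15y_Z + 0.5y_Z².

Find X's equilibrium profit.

53.235

Exporter X's profit: π = y_X(75 − 3(y_X + y_Z)) − 27y_X − 0.5y_X².
∂π/∂y_X = 48 − 7y_X − 3y_Z = 0, so y_X = 48/7 − (3/7)y_Z.
By the same steps for Z: y_Z = 60/7 − (3/7)y_X.
Plugging y_Z into X's best response: y_X = 48/7 − (3/7)(60/7 − (3/7)y_X) ⇒ (40/49)y_X = 156/49, so y_X = 3.9.
Then y_Z = 60/7 − (3/7)·3.9 = 6.9.
Price P = 75 − 3·10.8 = 42.6.
X's profit: (42.6 − 27)·3.9 − 0.5(3.9)² = 53.235.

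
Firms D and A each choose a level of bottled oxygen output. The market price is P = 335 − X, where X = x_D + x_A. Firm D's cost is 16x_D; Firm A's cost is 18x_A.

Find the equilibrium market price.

Firm D's profit: π = x_D(335 − (x_D + x_A)) − 16x_D.
∂π/∂x_D = 319 − 2x_D − x_A = 0, so x_D = 159.5 − 0.5x_A.
By the same steps for A: x_A = 158.5 − 0.5x_D.
Substituting the second reaction function into the first: x_D = 159.5 − 0.5(158.5 − 0.5x_D), which gives 0.75x_D = 80.25 ⇒ x_D = 107.
Then x_A = 158.5 − 0.5·107 = 105.
Equilibrium price: P = 335 − 212 = 123.

123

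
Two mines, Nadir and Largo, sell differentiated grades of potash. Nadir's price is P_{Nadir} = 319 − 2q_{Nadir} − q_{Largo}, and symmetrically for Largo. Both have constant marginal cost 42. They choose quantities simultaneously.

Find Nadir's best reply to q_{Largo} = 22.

Mine Nadir's profit: π = q_{Nadir}(319 − 2q_{Nadir} − q_{Largo}) − 42q_{Nadir}.
∂π/∂q_{Nadir} = 277 − 4q_{Nadir} − q_{Largo} = 0 ⇒ q_{Nadir} = 69.25 − 0.25q_{Largo}.
At q_{Largo} = 22: q_{Nadir} = 69.25 − 0.25·22 = 63.75.

63.75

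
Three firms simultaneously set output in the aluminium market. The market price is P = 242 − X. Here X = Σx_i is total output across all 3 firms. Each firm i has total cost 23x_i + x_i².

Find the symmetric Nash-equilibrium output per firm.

36.5

A representative firm's profit is π_i = x_i(242 − X) − 23x_i − x_i², with X = x_i + Σ_{j≠i} x_j.
First-order condition: 219 − 4x_i − Σ_{j≠i} x_j = 0.
With identical firms, set every x_j = x: then 219 − 4x − 2x = 0, i.e. x = 219/6 = 36.5.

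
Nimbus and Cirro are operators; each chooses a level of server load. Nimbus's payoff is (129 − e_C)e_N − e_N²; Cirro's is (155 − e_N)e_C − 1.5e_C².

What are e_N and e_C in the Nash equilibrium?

Expanding Nimbus's payoff: 129e_N − e_Ce_N − e_N².
∂π/∂e_N = 129 − e_C − 2e_N = 0, so e_N = 64.5 − 0.5e_C.
Likewise for Cirro: e_C = 155/3 − (1/3)e_N.
Solving the two reaction functions simultaneously: (1 − (−0.5)(−1/3))e_N = 64.5 − 0.5·(155/3), so (5/6)e_N = 116/3 and e_N = 46.4.
Then e_C = 155/3 − (1/3)·46.4 = 36.2.

46.4, 36.2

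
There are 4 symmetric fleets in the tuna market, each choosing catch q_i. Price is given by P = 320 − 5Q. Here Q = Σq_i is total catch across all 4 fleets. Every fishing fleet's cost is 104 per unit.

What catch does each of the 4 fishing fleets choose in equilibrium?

A representative fishing fleet's profit is π_i = q_i(320 − 5Q) − 104q_i, with Q = q_i + Σ_{j≠i} q_j.
First-order condition: 216 − 10q_i − 5Σ_{j≠i} q_j = 0.
In a symmetric equilibrium every fishing fleet chooses the same q, so Σ_{j≠i} q_j = 3q. The condition becomes 216 − 25q = 0, giving q = 216/25 = 8.64.

8.64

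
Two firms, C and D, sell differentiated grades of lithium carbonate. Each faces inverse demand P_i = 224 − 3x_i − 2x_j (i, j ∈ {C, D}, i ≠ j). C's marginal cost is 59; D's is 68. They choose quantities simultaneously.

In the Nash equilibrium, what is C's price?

122.5625

Firm C's profit: π = x_C(224 − 3x_C − 2x_D) − 59x_C.
∂π/∂x_C = 165 − 6x_C − 2x_D = 0 ⇒ x_C = 27.5 − (1/3)x_D.
Similarly x_D = 26 − (1/3)x_C.
Solving the two reaction functions simultaneously: (1 − (−1/3)(−1/3))x_C = 27.5 − (1/3)·26, so (8/9)x_C = 113/6 and x_C = 21.1875.
Then x_D = 26 − (1/3)·21.1875 = 18.9375.
P_C = 224 − 3·21.1875 − 2·18.9375 = 122.5625.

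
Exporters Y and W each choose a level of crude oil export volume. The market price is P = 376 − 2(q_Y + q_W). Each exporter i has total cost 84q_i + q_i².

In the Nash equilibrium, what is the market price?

230

Exporter Y's profit: π = q_Y(376 − 2(q_Y + q_W)) − 84q_Y − q_Y².
∂π/∂q_Y = 292 − 6q_Y − 2q_W = 0, so q_Y = 146/3 − (1/3)q_W.
Setting q_Y = q_W in the reaction function: q_Y = 146/3 − (1/3)q_Y, so q_Y = (146/3) / (4/3) = 36.5.
Equilibrium price: P = 376 − 2·73 = 230.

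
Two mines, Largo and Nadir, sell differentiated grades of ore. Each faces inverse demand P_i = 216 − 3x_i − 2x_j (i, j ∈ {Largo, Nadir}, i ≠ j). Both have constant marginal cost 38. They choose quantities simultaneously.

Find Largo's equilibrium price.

Mine Largo's profit: π = x_{Largo}(216 − 3x_{Largo} − 2x_{Nadir}) − 38x_{Largo}.
∂π/∂x_{Largo} = 178 − 6x_{Largo} − 2x_{Nadir} = 0 ⇒ x_{Largo} = 89/3 − (1/3)x_{Nadir}.
By symmetry x_{Nadir} = x_{Largo}; substituting into the reaction function, (4/3)x_{Largo} = 89/3 and x_{Largo} = 22.25.
P_{Largo} = 216 − 3·22.25 − 2·22.25 = 104.75.

104.75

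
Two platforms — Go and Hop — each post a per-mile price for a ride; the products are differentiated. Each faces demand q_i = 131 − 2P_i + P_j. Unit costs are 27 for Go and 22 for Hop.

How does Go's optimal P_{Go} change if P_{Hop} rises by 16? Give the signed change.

Go's profit: π = (P_{Go} − 27)(131 − 2P_{Go} + P_{Hop}).
∂π/∂P_{Go} = 185 − 4P_{Go} + P_{Hop} = 0 ⇒ P_{Go} = 46.25 + 0.25P_{Hop}.
The reaction-function slope is 0.25, so a 16-unit rise in P_{Hop} moves P_{Go} by 0.25 × 16 = 4. Go's best response rises — the actions are strategic complements.

4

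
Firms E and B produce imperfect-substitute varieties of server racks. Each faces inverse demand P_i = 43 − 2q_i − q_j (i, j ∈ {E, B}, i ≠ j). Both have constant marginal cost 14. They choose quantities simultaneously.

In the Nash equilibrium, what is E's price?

Firm E's profit: π = q_E(43 − 2q_E − q_B) − 14q_E.
∂π/∂q_E = 29 − 4q_E − q_B = 0 ⇒ q_E = 7.25 − 0.25q_B.
Setting q_E = q_B in the reaction function: q_E = 7.25 − 0.25q_E, so q_E = 7.25 / 1.25 = 5.8.
P_E = 43 − 2·5.8 − 5.8 = 25.6.

25.6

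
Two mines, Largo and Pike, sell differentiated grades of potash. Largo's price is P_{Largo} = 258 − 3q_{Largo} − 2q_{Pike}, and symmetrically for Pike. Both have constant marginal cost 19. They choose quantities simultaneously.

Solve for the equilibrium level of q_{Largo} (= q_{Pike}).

Mine Largo's profit: π = q_{Largo}(258 − 3q_{Largo} − 2q_{Pike}) − 19q_{Largo}.
∂π/∂q_{Largo} = 239 − 6q_{Largo} − 2q_{Pike} = 0 ⇒ q_{Largo} = 239/6 − (1/3)q_{Pike}.
The game is symmetric, so in equilibrium q_{Pike} = q_{Largo}: the reaction function gives (4/3)q_{Largo} = 239/6, hence q_{Largo} = 29.875.

29.875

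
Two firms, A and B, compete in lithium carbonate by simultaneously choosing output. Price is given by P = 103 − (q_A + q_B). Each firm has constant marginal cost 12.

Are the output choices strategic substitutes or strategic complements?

strategic substitutes

Firm A's profit: π = q_A(103 − (q_A + q_B)) − 12q_A.
∂π/∂q_A = 91 − 2q_A − q_B = 0, so q_A = 45.5 − 0.5q_B.
The best-response slope dq_A/dq_B = −0.5 < 0: the reaction function is downward-sloping, so the choices are strategic substitutes.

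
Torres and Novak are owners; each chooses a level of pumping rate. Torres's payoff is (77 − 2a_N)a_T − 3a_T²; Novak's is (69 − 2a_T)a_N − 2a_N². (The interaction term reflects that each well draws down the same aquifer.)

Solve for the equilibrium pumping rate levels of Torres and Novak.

8.5, 13

Expanding Torres's payoff: 77a_T − 2a_Na_T − 3a_T².
∂π/∂a_T = 77 − 2a_N − 6a_T = 0, so a_T = 77/6 − (1/3)a_N.
Likewise for Novak: a_N = 17.25 − 0.5a_T.
Substituting the second reaction function into the first: a_T = 77/6 − (1/3)(17.25 − 0.5a_T), which gives (5/6)a_T = 85/12 ⇒ a_T = 8.5.
Then a_N = 17.25 − 0.5·8.5 = 13.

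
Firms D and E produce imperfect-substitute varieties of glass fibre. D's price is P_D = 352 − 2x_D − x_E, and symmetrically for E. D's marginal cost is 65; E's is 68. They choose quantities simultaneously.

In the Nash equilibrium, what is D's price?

180.2

Firm D's profit: π = x_D(352 − 2x_D − x_E) − 65x_D.
∂π/∂x_D = 287 − 4x_D − x_E = 0 ⇒ x_D = 71.75 − 0.25x_E.
Similarly x_E = 71 − 0.25x_D.
Substituting the second reaction function into the first: x_D = 71.75 − 0.25(71 − 0.25x_D), which gives 0.9375x_D = 54 ⇒ x_D = 57.6.
Then x_E = 71 − 0.25·57.6 = 56.6.
P_D = 352 − 2·57.6 − 56.6 = 180.2.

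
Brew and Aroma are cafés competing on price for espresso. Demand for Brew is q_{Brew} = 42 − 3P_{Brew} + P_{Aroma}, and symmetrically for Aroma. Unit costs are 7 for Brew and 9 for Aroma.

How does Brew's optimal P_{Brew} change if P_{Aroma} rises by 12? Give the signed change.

Brew's profit: π = (P_{Brew} − 7)(42 − 3P_{Brew} + P_{Aroma}).
∂π/∂P_{Brew} = 63 − 6P_{Brew} + P_{Aroma} = 0 ⇒ P_{Brew} = 10.5 + (1/6)P_{Aroma}.
The reaction-function slope is 1/6, so a 12-unit rise in P_{Aroma} moves P_{Brew} by 1/6 × 12 = 2. Brew's best response rises — the actions are strategic complements.

2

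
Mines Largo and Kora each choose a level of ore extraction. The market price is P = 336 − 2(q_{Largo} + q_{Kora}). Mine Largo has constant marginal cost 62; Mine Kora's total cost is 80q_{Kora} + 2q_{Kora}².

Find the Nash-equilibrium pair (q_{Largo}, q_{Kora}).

Mine Largo's profit: π = q_{Largo}(336 − 2(q_{Largo} + q_{Kora})) − 62q_{Largo}.
∂π/∂q_{Largo} = 274 − 4q_{Largo} − 2q_{Kora} = 0, so q_{Largo} = 68.5 − 0.5q_{Kora}.
For Kora: ∂π/∂q_{Kora} = 256 − 8q_{Kora} − 2q_{Largo} = 0 ⇒ q_{Kora} = 32 − 0.25q_{Largo}.
Substituting the second reaction function into the first: q_{Largo} = 68.5 − 0.5(32 − 0.25q_{Largo}), which gives 0.875q_{Largo} = 52.5 ⇒ q_{Largo} = 60.
Then q_{Kora} = 32 − 0.25·60 = 17.

60, 17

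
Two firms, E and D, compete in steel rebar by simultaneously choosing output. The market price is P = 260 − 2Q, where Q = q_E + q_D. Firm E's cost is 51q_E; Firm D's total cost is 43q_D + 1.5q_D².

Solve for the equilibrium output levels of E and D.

Firm E's profit: π = q_E(260 − 2(q_E + q_D)) − 51q_E.
∂π/∂q_E = 209 − 4q_E − 2q_D = 0, so q_E = 52.25 − 0.5q_D.
For D: ∂π/∂q_D = 217 − 7q_D − 2q_E = 0 ⇒ q_D = 31 − (2/7)q_E.
Plugging q_D into E's best response: q_E = 52.25 − 0.5(31 − (2/7)q_E) ⇒ (6/7)q_E = 36.75, so q_E = 42.875.
Then q_D = 31 − (2/7)·42.875 = 18.75.

42.875, 18.75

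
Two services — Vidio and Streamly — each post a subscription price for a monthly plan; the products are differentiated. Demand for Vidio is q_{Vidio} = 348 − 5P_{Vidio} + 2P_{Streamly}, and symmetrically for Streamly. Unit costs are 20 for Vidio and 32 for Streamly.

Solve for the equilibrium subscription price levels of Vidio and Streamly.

Vidio's profit: π = (P_{Vidio} − 20)(348 − 5P_{Vidio} + 2P_{Streamly}).
∂π/∂P_{Vidio} = 448 − 10P_{Vidio} + 2P_{Streamly} = 0 ⇒ P_{Vidio} = 44.8 + 0.2P_{Streamly}.
Similarly P_{Streamly} = 50.8 + 0.2P_{Vidio}.
Plugging P_{Streamly} into Vidio's best response: P_{Vidio} = 44.8 + 0.2(50.8 + 0.2P_{Vidio}) ⇒ 0.96P_{Vidio} = 54.96, so P_{Vidio} = 57.25.
Then P_{Streamly} = 50.8 + 0.2·57.25 = 62.25.

57.25, 62.25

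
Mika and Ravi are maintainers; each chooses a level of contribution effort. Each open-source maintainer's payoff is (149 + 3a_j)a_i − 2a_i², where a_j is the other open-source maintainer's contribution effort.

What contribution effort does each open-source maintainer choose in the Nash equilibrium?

Mika's payoff is (149 + 3a_R)a_M − 2a_M².
∂π/∂a_M = 149 + 3a_R − 4a_M = 0, so a_M = 37.25 + 0.75a_R.
Setting a_M = a_R in the reaction function: a_M = 37.25 + 0.75a_M, so a_M = 37.25 / 0.25 = 149.

149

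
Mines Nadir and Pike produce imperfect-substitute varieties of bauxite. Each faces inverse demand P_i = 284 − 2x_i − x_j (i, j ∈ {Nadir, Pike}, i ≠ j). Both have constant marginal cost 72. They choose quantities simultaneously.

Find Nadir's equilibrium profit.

3595.52

Mine Nadir's profit: π = x_{Nadir}(284 − 2x_{Nadir} − x_{Pike}) − 72x_{Nadir}.
∂π/∂x_{Nadir} = 212 − 4x_{Nadir} − x_{Pike} = 0 ⇒ x_{Nadir} = 53 − 0.25x_{Pike}.
Setting x_{Nadir} = x_{Pike} in the reaction function: x_{Nadir} = 53 − 0.25x_{Nadir}, so x_{Nadir} = 53 / 1.25 = 42.4.
P_{Nadir} = 284 − 2·42.4 − 42.4 = 156.8.
Profit = (156.8 − 72)·42.4 = 3595.52.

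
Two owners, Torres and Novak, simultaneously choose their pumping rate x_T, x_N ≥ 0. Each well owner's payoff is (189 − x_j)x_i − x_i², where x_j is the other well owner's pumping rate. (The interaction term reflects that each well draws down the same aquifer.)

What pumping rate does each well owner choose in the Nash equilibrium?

63

Torres's payoff is (189 − x_N)x_T − x_T².
∂π/∂x_T = 189 − x_N − 2x_T = 0, so x_T = 94.5 − 0.5x_N.
The game is symmetric, so in equilibrium x_N = x_T: the reaction function gives 1.5x_T = 94.5, hence x_T = 63.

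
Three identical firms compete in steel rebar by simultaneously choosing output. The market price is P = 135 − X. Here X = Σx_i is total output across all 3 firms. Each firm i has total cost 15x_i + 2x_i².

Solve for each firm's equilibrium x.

15

A representative firm's profit is π_i = x_i(135 − X) − 15x_i − 2x_i², with X = x_i + Σ_{j≠i} x_j.
First-order condition: 120 − 6x_i − Σ_{j≠i} x_j = 0.
With identical firms, set every x_j = x: then 120 − 6x − 2x = 0, i.e. x = 120/8 = 15.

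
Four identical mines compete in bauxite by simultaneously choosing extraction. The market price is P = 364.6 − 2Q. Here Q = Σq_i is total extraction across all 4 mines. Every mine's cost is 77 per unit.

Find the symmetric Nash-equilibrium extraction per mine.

A representative mine's profit is π_i = q_i(364.6 − 2Q) − 77q_i, with Q = q_i + Σ_{j≠i} q_j.
First-order condition: 287.6 − 4q_i − 2Σ_{j≠i} q_j = 0.
In a symmetric equilibrium every mine chooses the same q, so Σ_{j≠i} q_j = 3q. The condition becomes 287.6 − 10q = 0, giving q = 287.6/10 = 28.76.

28.76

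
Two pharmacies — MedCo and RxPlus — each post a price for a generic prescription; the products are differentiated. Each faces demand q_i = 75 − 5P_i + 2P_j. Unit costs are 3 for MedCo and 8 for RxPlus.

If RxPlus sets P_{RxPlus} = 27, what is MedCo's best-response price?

14.4

MedCo's profit: π = (P_{MedCo} − 3)(75 − 5P_{MedCo} + 2P_{RxPlus}).
∂π/∂P_{MedCo} = 90 − 10P_{MedCo} + 2P_{RxPlus} = 0 ⇒ P_{MedCo} = 9 + 0.2P_{RxPlus}.
At P_{RxPlus} = 27: P_{MedCo} = 9 + 0.2·27 = 14.4.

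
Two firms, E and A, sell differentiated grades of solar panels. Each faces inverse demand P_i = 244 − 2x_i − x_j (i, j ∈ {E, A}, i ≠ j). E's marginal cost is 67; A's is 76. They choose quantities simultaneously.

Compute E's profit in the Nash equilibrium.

2592

Firm E's profit: π = x_E(244 − 2x_E − x_A) − 67x_E.
∂π/∂x_E = 177 − 4x_E − x_A = 0 ⇒ x_E = 44.25 − 0.25x_A.
Similarly x_A = 42 − 0.25x_E.
Substituting the second reaction function into the first: x_E = 44.25 − 0.25(42 − 0.25x_E), which gives 0.9375x_E = 33.75 ⇒ x_E = 36.
Then x_A = 42 − 0.25·36 = 33.
P_E = 244 − 2·36 − 33 = 139.
Profit = (139 − 67)·36 = 2592.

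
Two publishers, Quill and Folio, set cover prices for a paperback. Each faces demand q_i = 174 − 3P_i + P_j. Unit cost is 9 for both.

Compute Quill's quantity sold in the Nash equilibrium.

Quill's profit: π = (P_{Quill} − 9)(174 − 3P_{Quill} + P_{Folio}).
∂π/∂P_{Quill} = 201 − 6P_{Quill} + P_{Folio} = 0 ⇒ P_{Quill} = 33.5 + (1/6)P_{Folio}.
By symmetry P_{Folio} = P_{Quill}; substituting into the reaction function, (5/6)P_{Quill} = 33.5 and P_{Quill} = 40.2.
q_{Quill} = 174 − 3·40.2 + 40.2 = 93.6.

93.6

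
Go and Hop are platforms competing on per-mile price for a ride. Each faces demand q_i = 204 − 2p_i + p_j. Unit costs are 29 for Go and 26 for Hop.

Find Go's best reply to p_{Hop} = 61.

Go's profit: π = (p_{Go} − 29)(204 − 2p_{Go} + p_{Hop}).
∂π/∂p_{Go} = 262 − 4p_{Go} + p_{Hop} = 0 ⇒ p_{Go} = 65.5 + 0.25p_{Hop}.
At p_{Hop} = 61: p_{Go} = 65.5 + 0.25·61 = 80.75.

80.75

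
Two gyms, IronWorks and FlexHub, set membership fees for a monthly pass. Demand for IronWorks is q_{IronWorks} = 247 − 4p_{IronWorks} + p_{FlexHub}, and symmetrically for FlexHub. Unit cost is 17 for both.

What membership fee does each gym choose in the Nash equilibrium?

45

IronWorks's profit: π = (p_{IronWorks} − 17)(247 − 4p_{IronWorks} + p_{FlexHub}).
∂π/∂p_{IronWorks} = 315 − 8p_{IronWorks} + p_{FlexHub} = 0 ⇒ p_{IronWorks} = 39.375 + 0.125p_{FlexHub}.
The game is symmetric, so in equilibrium p_{FlexHub} = p_{IronWorks}: the reaction function gives 0.875p_{IronWorks} = 39.375, hence p_{IronWorks} = 45.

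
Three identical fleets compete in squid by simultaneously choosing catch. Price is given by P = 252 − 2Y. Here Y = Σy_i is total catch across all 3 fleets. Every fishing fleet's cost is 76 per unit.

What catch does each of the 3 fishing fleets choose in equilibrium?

22

A representative fishing fleet's profit is π_i = y_i(252 − 2Y) − 76y_i, with Y = y_i + Σ_{j≠i} y_j.
First-order condition: 176 − 4y_i − 2Σ_{j≠i} y_j = 0.
With identical fishing fleets, set every y_j = y: then 176 − 4y − 4y = 0, i.e. y = 176/8 = 22.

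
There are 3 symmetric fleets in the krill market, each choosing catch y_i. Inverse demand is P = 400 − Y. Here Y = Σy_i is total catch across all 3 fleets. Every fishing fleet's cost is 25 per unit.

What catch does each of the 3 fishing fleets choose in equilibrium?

93.75

A representative fishing fleet's profit is π_i = y_i(400 − Y) − 25y_i, with Y = y_i + Σ_{j≠i} y_j.
First-order condition: 375 − 2y_i − Σ_{j≠i} y_j = 0.
With identical fishing fleets, set every y_j = y: then 375 − 2y − 2y = 0, i.e. y = 375/4 = 93.75.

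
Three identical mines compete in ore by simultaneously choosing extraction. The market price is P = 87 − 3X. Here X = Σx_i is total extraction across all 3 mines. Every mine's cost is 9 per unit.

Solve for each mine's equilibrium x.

6.5

A representative mine's profit is π_i = x_i(87 − 3X) − 9x_i, with X = x_i + Σ_{j≠i} x_j.
First-order condition: 78 − 6x_i − 3Σ_{j≠i} x_j = 0.
With identical mines, set every x_j = x: then 78 − 6x − 6x = 0, i.e. x = 78/12 = 6.5.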